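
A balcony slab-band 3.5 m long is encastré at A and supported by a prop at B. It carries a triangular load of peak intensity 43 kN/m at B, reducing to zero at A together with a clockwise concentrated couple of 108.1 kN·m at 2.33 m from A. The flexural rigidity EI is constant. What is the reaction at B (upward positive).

R_B = 82.54 kN

Choose R_B as the redundant. The primary structure is the cantilever fixed at A.
Free-end deflection of the primary structure under the applied loading (downward +):
  triangular load, peak 43 at the free end: 11w₀L⁴/(120EI) = 591.5/EI
  clockwise couple 108.1 at a = 2.33: M₀a(2L − a)/(2EI) = 588.1/EI
  δ_0 = 1180/EI
Tip deflection under a unit load at B: L³/(3EI) = 14.29/EI.
The prop prevents deflection at B: R_B = δ_0/δ_{BB} = 1180/14.29 = 82.54 kN.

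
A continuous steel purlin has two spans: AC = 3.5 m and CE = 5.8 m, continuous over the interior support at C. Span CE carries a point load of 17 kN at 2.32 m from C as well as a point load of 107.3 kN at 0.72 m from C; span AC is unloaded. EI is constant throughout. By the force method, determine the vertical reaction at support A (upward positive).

R_A = -14.68 kN

Insert a hinge at C; M_C is the redundant, and each span becomes simply supported.
Discontinuity in slope at C on the released structure — sum the simple-span end rotations:
  span CE: point load 17 at a = 2.32: Pab(L + b)/(6LEI) = 36.6/EI
  span CE: point load 107.3 at a = 0.72: Pab(L + b)/(6LEI) = 122.7/EI
  relative rotation θ_0 = (0 + 159.3)/EI = 159.3/EI
A unit hogging moment at C produces rotation L₁/(3EI) + L₂/(3EI) = 3.1/EI.
Slope continuity at C: θ_0 = M_C·3.1/EI, so M_C = 159.3/3.1 = 51.39 kN·m (hogging).
Span AC, ΣM about A with M_C applied at C: R_C^{AC}·3.5 = 0 + 51.39, so R_C^{AC} = 14.68 kN and R_A = 0 − 14.68 = -14.68 kN.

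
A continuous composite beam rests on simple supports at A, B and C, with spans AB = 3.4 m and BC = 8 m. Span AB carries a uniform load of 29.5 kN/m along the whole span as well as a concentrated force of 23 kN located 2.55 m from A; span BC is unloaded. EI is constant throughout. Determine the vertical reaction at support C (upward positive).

Release continuity at B by inserting a hinge; the redundant is the internal moment M_B. The primary structure is two simply-supported spans AB and BC.
Discontinuity in slope at B on the released structure — sum the simple-span end rotations:
  span AB: UDL 29.5: wL³/(24EI) = 48.31/EI
  span AB: point load 23 at a = 2.55: Pab(L + a)/(6LEI) = 14.54/EI
  relative rotation θ_0 = (62.85 + 0)/EI = 62.85/EI
A unit hogging moment at B produces rotation L₁/(3EI) + L₂/(3EI) = 3.8/EI.
Compatibility: M_B·(L₁+L₂)/(3EI) = θ_0, giving M_B = 16.54 kN·m (hogging).
Span BC, ΣM about C: R_B^{BC}·8 = 0 + 16.54, so R_B^{BC} = 2.067 kN and R_C = 0 − 2.067 = -2.067 kN.

R_C = -2.067 kN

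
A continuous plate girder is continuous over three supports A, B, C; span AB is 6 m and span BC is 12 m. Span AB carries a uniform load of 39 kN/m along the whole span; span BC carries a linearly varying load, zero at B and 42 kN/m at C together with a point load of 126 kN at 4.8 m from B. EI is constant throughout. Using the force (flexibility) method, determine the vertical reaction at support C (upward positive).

R_C = 177.8 kN

Take M_B as the redundant. Released structure: two simple spans AB and BC with a hinge at B.
Discontinuity in slope at B on the released structure — sum the simple-span end rotations:
  span AB: UDL 39: wL³/(24EI) = 351/EI
  span BC: triangular load, peak 42: 7w₀L³/(360EI) = 1411/EI
  span BC: point load 126 at a = 4.8: Pab(L + b)/(6LEI) = 1161/EI
  relative rotation θ_0 = (351 + 2572)/EI = 2923/EI
A unit hogging moment at B produces rotation L₁/(3EI) + L₂/(3EI) = 6/EI.
Slope continuity at B: θ_0 = M_B·6/EI, so M_B = 2923/6 = 487.2 kN·m (hogging).
Span BC, ΣM about C: R_B^{BC}·12 = 1915 + 487.2, so R_B^{BC} = 200.2 kN and R_C = 378 − 200.2 = 177.8 kN.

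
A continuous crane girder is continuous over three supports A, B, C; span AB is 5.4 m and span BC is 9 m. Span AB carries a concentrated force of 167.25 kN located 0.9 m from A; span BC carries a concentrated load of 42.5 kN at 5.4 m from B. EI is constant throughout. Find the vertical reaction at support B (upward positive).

Release continuity at B by inserting a hinge; the redundant is the internal moment M_B. The primary structure is two simply-supported spans AB and BC.
Rotations at B on the released spans (each span's end-slope, ×1/EI):
  span AB: point load 167.25 at a = 0.9: Pab(L + a)/(6LEI) = 131.7/EI
  span BC: point load 42.5 at a = 5.4: Pab(L + b)/(6LEI) = 192.8/EI
  relative rotation θ_0 = (131.7 + 192.8)/EI = 324.5/EI
A unit hogging moment at B produces rotation L₁/(3EI) + L₂/(3EI) = 4.8/EI.
Compatibility: M_B·(L₁+L₂)/(3EI) = θ_0, giving M_B = 67.6 kN·m (hogging).
Span AB, ΣM about A with M_B applied at B: R_B^{AB}·5.4 = 150.5 + 67.6, so R_B^{AB} = 40.39 kN and R_A = 167.2 − 40.39 = 126.9 kN.
Span BC, ΣM about C: R_B^{BC}·9 = 153 + 67.6, so R_B^{BC} = 24.51 kN and R_C = 42.5 − 24.51 = 17.99 kN.
R_B = 40.39 + 24.51 = 64.91 kN.

R_B = 64.91 kN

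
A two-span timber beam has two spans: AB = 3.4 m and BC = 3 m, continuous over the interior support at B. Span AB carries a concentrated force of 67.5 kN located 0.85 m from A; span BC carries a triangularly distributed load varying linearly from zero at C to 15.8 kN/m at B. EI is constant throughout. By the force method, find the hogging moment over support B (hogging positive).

Take M_B as the redundant. Released structure: two simple spans AB and BC with a hinge at B.
End slopes at the hinge B, treating each span as simply supported:
  span AB: point load 67.5 at a = 0.85: Pab(L + a)/(6LEI) = 30.48/EI
  span BC: triangular load, peak 15.8: w₀L³/(45EI) = 9.48/EI
  relative rotation θ_0 = (30.48 + 9.48)/EI = 39.96/EI
A unit hogging moment at B produces rotation L₁/(3EI) + L₂/(3EI) = 2.133/EI.
Compatibility: M_B·(L₁+L₂)/(3EI) = θ_0, giving M_B = 18.73 kN·m (hogging).

M_B = 18.73 kN·m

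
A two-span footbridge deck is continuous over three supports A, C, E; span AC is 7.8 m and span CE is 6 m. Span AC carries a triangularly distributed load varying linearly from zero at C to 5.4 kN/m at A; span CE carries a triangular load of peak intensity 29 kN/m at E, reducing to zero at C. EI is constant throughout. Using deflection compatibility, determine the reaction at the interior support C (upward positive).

Release continuity at C by inserting a hinge; the redundant is the internal moment M_C. The primary structure is two simply-supported spans AC and CE.
End slopes at the hinge C, treating each span as simply supported:
  span AC: triangular load, peak 5.4: 7w₀L³/(360EI) = 49.83/EI
  span CE: triangular load, peak 29: 7w₀L³/(360EI) = 121.8/EI
  relative rotation θ_0 = (49.83 + 121.8)/EI = 171.6/EI
A unit hogging moment at C produces rotation L₁/(3EI) + L₂/(3EI) = 4.6/EI.
Slope continuity at C: θ_0 = M_C·4.6/EI, so M_C = 171.6/4.6 = 37.31 kN·m (hogging).
Span AC, ΣM about A with M_C applied at C: R_C^{AC}·7.8 = 54.76 + 37.31, so R_C^{AC} = 11.8 kN and R_A = 21.06 − 11.8 = 9.257 kN.
Span CE, ΣM about E: R_C^{CE}·6 = 174 + 37.31, so R_C^{CE} = 35.22 kN and R_E = 87 − 35.22 = 51.78 kN.
R_C = 11.8 + 35.22 = 47.02 kN.

R_C = 47.02 kN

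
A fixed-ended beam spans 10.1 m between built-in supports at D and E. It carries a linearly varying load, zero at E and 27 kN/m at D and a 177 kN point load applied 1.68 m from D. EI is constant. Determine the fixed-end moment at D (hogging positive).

Take the two fixed-end moments M_D, M_E as redundants; the released structure is the simple span DE.
End rotations of the released simple span under the applied load (×1/EI):
  at D: triangular load, peak 27: w₀L³/(45EI) = 618.2/EI
  at E: triangular load, peak 27: 7w₀L³/(360EI) = 540.9/EI
  at D: point load 177 at a = 1.68: Pab(L + b)/(6LEI) = 765.2/EI
  at E: point load 177 at a = 1.68: Pab(L + a)/(6LEI) = 486.7/EI
  θ_D0 = 1383/EI,  θ_E0 = 1028/EI
Flexibility coefficients: a unit moment at one end gives L/(3EI) there and L/(6EI) at the far end, so f₁₁ = f₂₂ = 3.367/EI and f₁₂ = f₂₁ = 1.683/EI.
Compatibility — zero rotation at each built-in end:
  3.367 M_D + 1.683 M_E = 1383
  1.683 M_D + 3.367 M_E = 1028
Solving the pair gives M_D = 344.4 kN·m and M_E = 133 kN·m (hogging).

M_D = 344.4 kN·m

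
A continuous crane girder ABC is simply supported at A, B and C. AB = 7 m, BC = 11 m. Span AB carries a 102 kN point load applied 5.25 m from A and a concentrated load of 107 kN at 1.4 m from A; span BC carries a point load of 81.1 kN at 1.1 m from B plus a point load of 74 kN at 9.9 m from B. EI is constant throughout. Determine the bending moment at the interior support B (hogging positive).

Release continuity at B by inserting a hinge; the redundant is the internal moment M_B. The primary structure is two simply-supported spans AB and BC.
End slopes at the hinge B, treating each span as simply supported:
  span AB: point load 102 at a = 5.25: Pab(L + a)/(6LEI) = 273.3/EI
  span AB: point load 107 at a = 1.4: Pab(L + a)/(6LEI) = 167.8/EI
  span BC: point load 81.1 at a = 1.1: Pab(L + b)/(6LEI) = 279.7/EI
  span BC: point load 74 at a = 9.9: Pab(L + b)/(6LEI) = 147.7/EI
  relative rotation θ_0 = (441.1 + 427.4)/EI = 868.5/EI
A unit hogging moment at B produces rotation L₁/(3EI) + L₂/(3EI) = 6/EI.
Slope continuity at B: θ_0 = M_B·6/EI, so M_B = 868.5/6 = 144.8 kN·m (hogging).

M_B = 144.8 kN·m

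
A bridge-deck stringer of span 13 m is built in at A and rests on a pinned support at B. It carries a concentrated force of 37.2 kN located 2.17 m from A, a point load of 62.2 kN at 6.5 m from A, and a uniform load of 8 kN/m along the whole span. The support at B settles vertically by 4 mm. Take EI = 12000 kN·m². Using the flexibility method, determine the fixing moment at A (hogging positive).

Choose R_B as the redundant. The primary structure is the cantilever fixed at A.
Primary-structure tip deflection at B by superposition:
  point load 37.2 at a = 2.17: Pa²(3L − a)/(6EI) = 1075/EI
  point load 62.2 at a = 6.5: Pa²(3L − a)/(6EI) = 14235/EI
  UDL 8: wL⁴/(8EI) = 28561/EI
  δ_0 = 43871/EI
Tip deflection under a unit load at B: L³/(3EI) = 732.3/EI.
With EI = 12000 kN·m²: δ_0 = 3.6559 m and δ_{BB} = 0.061028 m/kN.
Compatibility — the beam at B must follow the support down by 0.004 m: δ_0 − R_B·δ_{BB} = 0.004, so R_B = (3.6559 − 0.004)/0.061028 = 59.84 kN.
Moment equilibrium about A: M_A = Σ(load moments about A) − R_B·L = 1161 − 59.84×13 = 383.1 kN·m.

M_A = 383.1 kN·m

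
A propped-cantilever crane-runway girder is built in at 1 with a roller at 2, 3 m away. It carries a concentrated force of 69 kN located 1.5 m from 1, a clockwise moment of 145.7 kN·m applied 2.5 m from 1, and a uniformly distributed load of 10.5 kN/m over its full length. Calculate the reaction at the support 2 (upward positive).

R_2 = 104.2 kN

Choose R_2 as the redundant. The primary structure is the cantilever fixed at 1.
Deflection at 2 on the released cantilever, summing each load's contribution:
  point load 69 at a = 1.5: Pa²(3L − a)/(6EI) = 194.1/EI
  clockwise couple 145.7 at a = 2.5: M₀a(2L − a)/(2EI) = 637.4/EI
  UDL 10.5: wL⁴/(8EI) = 106.3/EI
  δ_0 = 937.8/EI
Tip deflection under a unit load at 2: L³/(3EI) = 9/EI.
The prop prevents deflection at 2: R_2 = δ_0/δ_{22} = 937.8/9 = 104.2 kN.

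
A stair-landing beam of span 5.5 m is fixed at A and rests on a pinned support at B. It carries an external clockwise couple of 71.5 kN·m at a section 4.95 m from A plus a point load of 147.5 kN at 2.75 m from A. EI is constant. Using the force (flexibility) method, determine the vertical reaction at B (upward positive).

Remove the prop at B; the released (primary) structure is a cantilever built in at A.
Primary-structure tip deflection at B by superposition:
  clockwise couple 71.5 at a = 4.95: M₀a(2L − a)/(2EI) = 1071/EI
  point load 147.5 at a = 2.75: Pa²(3L − a)/(6EI) = 2556/EI
  δ_0 = 3627/EI
Flexibility coefficient — unit upward force at B: δ_{BB} = L³/(3EI) = 55.46/EI.
Compatibility at B: δ_0 − R_B·δ_{BB} = 0, so R_B = 3627/55.46 = 65.4 kN.

R_B = 65.4 kN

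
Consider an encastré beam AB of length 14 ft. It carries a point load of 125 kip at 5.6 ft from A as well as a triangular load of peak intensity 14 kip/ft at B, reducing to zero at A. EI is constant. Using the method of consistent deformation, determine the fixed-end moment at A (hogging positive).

Release both end moments; the primary structure is a simply-supported span AB with redundants M_A and M_B.
Simple-span end rotations at A and B under the given loads:
  at A: point load 125 at a = 5.6: Pab(L + b)/(6LEI) = 1568/EI
  at B: point load 125 at a = 5.6: Pab(L + a)/(6LEI) = 1372/EI
  at A: triangular load, peak 14: 7w₀L³/(360EI) = 747/EI
  at B: triangular load, peak 14: w₀L³/(45EI) = 853.7/EI
  θ_A0 = 2315/EI,  θ_B0 = 2226/EI
Flexibility coefficients: a unit moment at one end gives L/(3EI) there and L/(6EI) at the far end, so f₁₁ = f₂₂ = 4.667/EI and f₁₂ = f₂₁ = 2.333/EI.
Compatibility — zero rotation at each built-in end:
  4.667 M_A + 2.333 M_B = 2315
  2.333 M_A + 4.667 M_B = 2226
Solving the pair gives M_A = 343.5 kip·ft and M_B = 305.2 kip·ft (hogging).

M_A = 343.5 kip·ft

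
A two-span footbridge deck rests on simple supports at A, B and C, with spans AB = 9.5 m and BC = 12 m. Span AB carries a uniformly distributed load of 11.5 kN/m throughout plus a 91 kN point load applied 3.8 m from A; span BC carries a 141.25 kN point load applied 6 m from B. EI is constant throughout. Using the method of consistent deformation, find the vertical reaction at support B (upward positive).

Take M_B as the redundant. Released structure: two simple spans AB and BC with a hinge at B.
End slopes at the hinge B, treating each span as simply supported:
  span AB: UDL 11.5: wL³/(24EI) = 410.8/EI
  span AB: point load 91 at a = 3.8: Pab(L + a)/(6LEI) = 459.9/EI
  span BC: point load 141.25 at a = 6: Pab(L + b)/(6LEI) = 1271/EI
  relative rotation θ_0 = (870.7 + 1271)/EI = 2142/EI
A unit hogging moment at B produces rotation L₁/(3EI) + L₂/(3EI) = 7.167/EI.
Compatibility: M_B·(L₁+L₂)/(3EI) = θ_0, giving M_B = 298.9 kN·m (hogging).
Span AB, ΣM about A with M_B applied at B: R_B^{AB}·9.5 = 864.7 + 298.9, so R_B^{AB} = 122.5 kN and R_A = 200.2 − 122.5 = 77.76 kN.
Span BC, ΣM about C: R_B^{BC}·12 = 847.5 + 298.9, so R_B^{BC} = 95.53 kN and R_C = 141.2 − 95.53 = 45.72 kN.
R_B = 122.5 + 95.53 = 218 kN.

R_B = 218 kN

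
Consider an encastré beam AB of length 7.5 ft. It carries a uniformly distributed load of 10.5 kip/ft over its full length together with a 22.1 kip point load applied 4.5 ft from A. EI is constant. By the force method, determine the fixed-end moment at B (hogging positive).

M_B = 73.09 kip·ft

Take the two fixed-end moments M_A, M_B as redundants; the released structure is the simple span AB.
End rotations of the released simple span under the applied load (×1/EI):
  at A: UDL 10.5: wL³/(24EI) = 184.6/EI
  at B: UDL 10.5: wL³/(24EI) = 184.6/EI
  at A: point load 22.1 at a = 4.5: Pab(L + b)/(6LEI) = 69.61/EI
  at B: point load 22.1 at a = 4.5: Pab(L + a)/(6LEI) = 79.56/EI
  θ_A0 = 254.2/EI,  θ_B0 = 264.1/EI
Flexibility coefficients: a unit moment at one end gives L/(3EI) there and L/(6EI) at the far end, so f₁₁ = f₂₂ = 2.5/EI and f₁₂ = f₂₁ = 1.25/EI.
Compatibility — zero rotation at each built-in end:
  2.5 M_A + 1.25 M_B = 254.2
  1.25 M_A + 2.5 M_B = 264.1
Solving the pair gives M_A = 65.13 kip·ft and M_B = 73.09 kip·ft (hogging).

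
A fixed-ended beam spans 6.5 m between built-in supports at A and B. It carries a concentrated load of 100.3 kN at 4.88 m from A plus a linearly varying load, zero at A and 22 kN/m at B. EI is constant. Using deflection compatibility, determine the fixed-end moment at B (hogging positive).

M_B = 138.1 kN·m

Release both end moments; the primary structure is a simply-supported span AB with redundants M_A and M_B.
On the primary (simply-supported) span, the end slopes from the loading are:
  at A: point load 100.3 at a = 4.88: Pab(L + b)/(6LEI) = 165.1/EI
  at B: point load 100.3 at a = 4.88: Pab(L + a)/(6LEI) = 231.4/EI
  at A: triangular load, peak 22: 7w₀L³/(360EI) = 117.5/EI
  at B: triangular load, peak 22: w₀L³/(45EI) = 134.3/EI
  θ_A0 = 282.6/EI,  θ_B0 = 365.6/EI
Flexibility coefficients: a unit moment at one end gives L/(3EI) there and L/(6EI) at the far end, so f₁₁ = f₂₂ = 2.167/EI and f₁₂ = f₂₁ = 1.083/EI.
Compatibility — zero rotation at each built-in end:
  2.167 M_A + 1.083 M_B = 282.6
  1.083 M_A + 2.167 M_B = 365.6
Solving the pair gives M_A = 61.39 kN·m and M_B = 138.1 kN·m (hogging).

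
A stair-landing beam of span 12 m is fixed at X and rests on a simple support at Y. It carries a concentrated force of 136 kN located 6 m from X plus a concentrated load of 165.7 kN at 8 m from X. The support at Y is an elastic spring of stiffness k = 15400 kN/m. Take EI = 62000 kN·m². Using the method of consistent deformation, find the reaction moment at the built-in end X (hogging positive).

M_X = 611.3 kN·m

Remove the prop at Y; the released (primary) structure is a cantilever built in at X.
Downward deflection at the released point Y due to the loads:
  point load 136 at a = 6: Pa²(3L − a)/(6EI) = 24480/EI
  point load 165.7 at a = 8: Pa²(3L − a)/(6EI) = 49489/EI
  δ_0 = 73969/EI
Tip deflection under a unit load at Y: L³/(3EI) = 576/EI.
With EI = 62000 kN·m²: δ_0 = 1.193 m and δ_{YY} = 0.00929 m/kN.
Compatibility — the spring shortens by R_Y/k under the reaction it provides: δ_0 − R_Y·δ_{YY} = R_Y/k. With 1/k = 0.000065 m/kN, R_Y = δ_0 / (δ_{YY} + 1/k) = 1.193 / (0.00929 + 0.000065) = 127.5 kN.
Moment equilibrium about X: M_X = Σ(load moments about X) − R_Y·L = 2142 − 127.5×12 = 611.3 kN·m.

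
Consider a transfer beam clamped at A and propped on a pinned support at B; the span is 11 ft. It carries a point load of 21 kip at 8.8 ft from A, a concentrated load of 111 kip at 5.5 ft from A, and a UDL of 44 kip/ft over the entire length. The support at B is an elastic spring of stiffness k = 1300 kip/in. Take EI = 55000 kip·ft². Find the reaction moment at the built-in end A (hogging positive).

M_A = 936.6 kip·ft

Release the roller at B. Primary structure: cantilever fixed at A.
Downward deflection at the released point B due to the loads:
  point load 21 at a = 8.8: Pa²(3L − a)/(6EI) = 6559/EI
  point load 111 at a = 5.5: Pa²(3L − a)/(6EI) = 15390/EI
  UDL 44: wL⁴/(8EI) = 80526/EI
  δ_0 = 102474/EI
Flexibility coefficient — unit upward force at B: δ_{BB} = L³/(3EI) = 443.7/EI.
With EI = 55000 kip·ft²: δ_0 = 1.8632 ft and δ_{BB} = 0.008067 ft/kip.
Compatibility — the spring shortens by R_B/k under the reaction it provides: δ_0 − R_B·δ_{BB} = R_B/k. With 1/k = 1/(1300×12) ft/kip = 0.000064 ft/kip, R_B = δ_0 / (δ_{BB} + 1/k) = 1.8632 / (0.008067 + 0.000064) = 229.2 kip.
Moment equilibrium about A: M_A = Σ(load moments about A) − R_B·L = 3457 − 229.2×11 = 936.6 kip·ft.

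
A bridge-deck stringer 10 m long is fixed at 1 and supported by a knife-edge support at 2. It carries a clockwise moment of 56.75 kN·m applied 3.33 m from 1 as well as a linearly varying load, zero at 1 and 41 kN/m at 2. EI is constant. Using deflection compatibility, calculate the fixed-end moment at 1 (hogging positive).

Choose R_2 as the redundant. The primary structure is the cantilever fixed at 1.
Deflection at 2 on the released cantilever, summing each load's contribution:
  clockwise couple 56.75 at a = 3.33: M₀a(2L − a)/(2EI) = 1575/EI
  triangular load, peak 41 at the free end: 11w₀L⁴/(120EI) = 37583/EI
  δ_0 = 39158/EI
Tip deflection under a unit load at 2: L³/(3EI) = 333.3/EI.
Compatibility at 2: δ_0 − R_2·δ_{22} = 0, so R_2 = 39158/333.3 = 117.5 kN.
Moment equilibrium about 1: M_1 = Σ(load moments about 1) − R_2·L = 1423 − 117.5×10 = 248.7 kN·m.

M_1 = 248.7 kN·m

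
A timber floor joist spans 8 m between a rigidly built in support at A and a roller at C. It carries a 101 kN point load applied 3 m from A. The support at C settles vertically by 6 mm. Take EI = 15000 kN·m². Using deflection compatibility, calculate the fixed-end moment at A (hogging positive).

M_A = 158.1 kN·m

Choose R_C as the redundant. The primary structure is the cantilever fixed at A.
Primary-structure tip deflection at C by superposition:
  point load 101 at a = 3: Pa²(3L − a)/(6EI) = 3182/EI
Tip deflection under a unit load at C: L³/(3EI) = 170.7/EI.
With EI = 15000 kN·m²: δ_0 = 0.2121 m and δ_{CC} = 0.011378 m/kN.
Compatibility — the beam at C must follow the support down by 0.006 m: δ_0 − R_C·δ_{CC} = 0.006, so R_C = (0.2121 − 0.006)/0.011378 = 18.11 kN.
Moment equilibrium about A: M_A = Σ(load moments about A) − R_C·L = 303 − 18.11×8 = 158.1 kN·m.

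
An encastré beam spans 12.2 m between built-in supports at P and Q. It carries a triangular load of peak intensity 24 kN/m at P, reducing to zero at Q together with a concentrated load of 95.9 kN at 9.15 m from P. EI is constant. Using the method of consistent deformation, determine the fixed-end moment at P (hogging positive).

M_P = 233.5 kN·m

Take the two fixed-end moments M_P, M_Q as redundants; the released structure is the simple span PQ.
On the primary (simply-supported) span, the end slopes from the loading are:
  at P: triangular load, peak 24: w₀L³/(45EI) = 968.5/EI
  at Q: triangular load, peak 24: 7w₀L³/(360EI) = 847.4/EI
  at P: point load 95.9 at a = 9.15: Pab(L + b)/(6LEI) = 557.6/EI
  at Q: point load 95.9 at a = 9.15: Pab(L + a)/(6LEI) = 780.6/EI
  θ_P0 = 1526/EI,  θ_Q0 = 1628/EI
Flexibility coefficients: a unit moment at one end gives L/(3EI) there and L/(6EI) at the far end, so f₁₁ = f₂₂ = 4.067/EI and f₁₂ = f₂₁ = 2.033/EI.
Compatibility — zero rotation at each built-in end:
  4.067 M_P + 2.033 M_Q = 1526
  2.033 M_P + 4.067 M_Q = 1628
Solving the pair gives M_P = 233.5 kN·m and M_Q = 283.6 kN·m (hogging).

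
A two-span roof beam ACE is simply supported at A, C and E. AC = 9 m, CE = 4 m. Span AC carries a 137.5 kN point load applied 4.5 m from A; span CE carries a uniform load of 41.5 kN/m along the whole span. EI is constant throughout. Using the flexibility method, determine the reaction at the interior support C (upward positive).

R_C = 219 kN

Release continuity at C by inserting a hinge; the redundant is the internal moment M_C. The primary structure is two simply-supported spans AC and CE.
Rotations at C on the released spans (each span's end-slope, ×1/EI):
  span AC: point load 137.5 at a = 4.5: Pab(L + a)/(6LEI) = 696.1/EI
  span CE: UDL 41.5: wL³/(24EI) = 110.7/EI
  relative rotation θ_0 = (696.1 + 110.7)/EI = 806.8/EI
A unit hogging moment at C produces rotation L₁/(3EI) + L₂/(3EI) = 4.333/EI.
Compatibility: M_C·(L₁+L₂)/(3EI) = θ_0, giving M_C = 186.2 kN·m (hogging).
Span AC, ΣM about A with M_C applied at C: R_C^{AC}·9 = 618.8 + 186.2, so R_C^{AC} = 89.44 kN and R_A = 137.5 − 89.44 = 48.06 kN.
Span CE, ΣM about E: R_C^{CE}·4 = 332 + 186.2, so R_C^{CE} = 129.5 kN and R_E = 166 − 129.5 = 36.46 kN.
R_C = 89.44 + 129.5 = 219 kN.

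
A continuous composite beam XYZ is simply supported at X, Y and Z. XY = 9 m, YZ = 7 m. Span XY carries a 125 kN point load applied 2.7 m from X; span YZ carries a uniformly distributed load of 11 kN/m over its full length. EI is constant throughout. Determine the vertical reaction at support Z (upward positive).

R_Z = 21.95 kN

Release continuity at Y by inserting a hinge; the redundant is the internal moment M_Y. The primary structure is two simply-supported spans XY and YZ.
End slopes at the hinge Y, treating each span as simply supported:
  span XY: point load 125 at a = 2.7: Pab(L + a)/(6LEI) = 460.7/EI
  span YZ: UDL 11: wL³/(24EI) = 157.2/EI
  relative rotation θ_0 = (460.7 + 157.2)/EI = 617.9/EI
A unit hogging moment at Y produces rotation L₁/(3EI) + L₂/(3EI) = 5.333/EI.
Slope continuity at Y: θ_0 = M_Y·5.333/EI, so M_Y = 617.9/5.333 = 115.9 kN·m (hogging).
Span YZ, ΣM about Z: R_Y^{YZ}·7 = 269.5 + 115.9, so R_Y^{YZ} = 55.05 kN and R_Z = 77 − 55.05 = 21.95 kN.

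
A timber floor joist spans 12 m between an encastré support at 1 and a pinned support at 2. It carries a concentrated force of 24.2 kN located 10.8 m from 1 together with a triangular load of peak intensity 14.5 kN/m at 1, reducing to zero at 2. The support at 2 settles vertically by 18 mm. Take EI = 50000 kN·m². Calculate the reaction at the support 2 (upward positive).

R_2 = 36.42 kN

Take the reaction at 2 as the redundant and release it; the primary structure is a cantilever fixed at 1.
Downward deflection at the released point 2 due to the loads:
  point load 24.2 at a = 10.8: Pa²(3L − a)/(6EI) = 11855/EI
  triangular load, peak 14.5 at the fixed end: w₀L⁴/(30EI) = 10022/EI
  δ_0 = 21878/EI
Tip deflection under a unit load at 2: L³/(3EI) = 576/EI.
With EI = 50000 kN·m²: δ_0 = 0.43755 m and δ_{22} = 0.01152 m/kN.
Compatibility — the beam at 2 must follow the support down by 0.018 m: δ_0 − R_2·δ_{22} = 0.018, so R_2 = (0.43755 − 0.018)/0.01152 = 36.42 kN.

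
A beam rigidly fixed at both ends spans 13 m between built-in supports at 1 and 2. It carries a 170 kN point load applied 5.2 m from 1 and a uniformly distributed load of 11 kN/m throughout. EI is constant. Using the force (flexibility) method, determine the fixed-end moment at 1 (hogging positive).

M_1 = 473.2 kN·m

Release both end moments; the primary structure is a simply-supported span 12 with redundants M_1 and M_2.
End rotations of the released simple span under the applied load (×1/EI):
  at 1: point load 170 at a = 5.2: Pab(L + b)/(6LEI) = 1839/EI
  at 2: point load 170 at a = 5.2: Pab(L + a)/(6LEI) = 1609/EI
  at 1: UDL 11: wL³/(24EI) = 1007/EI
  at 2: UDL 11: wL³/(24EI) = 1007/EI
  θ_10 = 2846/EI,  θ_20 = 2616/EI
Flexibility coefficients: a unit moment at one end gives L/(3EI) there and L/(6EI) at the far end, so f₁₁ = f₂₂ = 4.333/EI and f₁₂ = f₂₁ = 2.167/EI.
Compatibility — zero rotation at each built-in end:
  4.333 M_1 + 2.167 M_2 = 2846
  2.167 M_1 + 4.333 M_2 = 2616
Solving the pair gives M_1 = 473.2 kN·m and M_2 = 367.1 kN·m (hogging).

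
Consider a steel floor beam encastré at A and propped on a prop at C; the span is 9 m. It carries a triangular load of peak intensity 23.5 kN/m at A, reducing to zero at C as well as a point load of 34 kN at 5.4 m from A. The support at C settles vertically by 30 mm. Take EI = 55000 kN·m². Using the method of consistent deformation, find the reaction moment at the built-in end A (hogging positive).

M_A = 239.4 kN·m

Remove the prop at C; the released (primary) structure is a cantilever built in at A.
Free-end deflection of the primary structure under the applied loading (downward +):
  triangular load, peak 23.5 at the fixed end: w₀L⁴/(30EI) = 5139/EI
  point load 34 at a = 5.4: Pa²(3L − a)/(6EI) = 3569/EI
  δ_0 = 8709/EI
Flexibility coefficient — unit upward force at C: δ_{CC} = L³/(3EI) = 243/EI.
With EI = 55000 kN·m²: δ_0 = 0.15834 m and δ_{CC} = 0.004418 m/kN.
Compatibility — the beam at C must follow the support down by 0.03 m: δ_0 − R_C·δ_{CC} = 0.03, so R_C = (0.15834 − 0.03)/0.004418 = 29.05 kN.
Moment equilibrium about A: M_A = Σ(load moments about A) − R_C·L = 500.9 − 29.05×9 = 239.4 kN·m.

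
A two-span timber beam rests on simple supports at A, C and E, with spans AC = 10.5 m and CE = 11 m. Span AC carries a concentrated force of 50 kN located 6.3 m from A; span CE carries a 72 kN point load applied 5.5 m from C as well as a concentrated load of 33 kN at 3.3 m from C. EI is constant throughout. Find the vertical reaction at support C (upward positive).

Take M_C as the redundant. Released structure: two simple spans AC and CE with a hinge at C.
Rotations at C on the released spans (each span's end-slope, ×1/EI):
  span AC: point load 50 at a = 6.3: Pab(L + a)/(6LEI) = 352.8/EI
  span CE: point load 72 at a = 5.5: Pab(L + b)/(6LEI) = 544.5/EI
  span CE: point load 33 at a = 3.3: Pab(L + b)/(6LEI) = 237.6/EI
  relative rotation θ_0 = (352.8 + 782.1)/EI = 1135/EI
A unit hogging moment at C produces rotation L₁/(3EI) + L₂/(3EI) = 7.167/EI.
Slope continuity at C: θ_0 = M_C·7.167/EI, so M_C = 1135/7.167 = 158.4 kN·m (hogging).
Span AC, ΣM about A with M_C applied at C: R_C^{AC}·10.5 = 315 + 158.4, so R_C^{AC} = 45.08 kN and R_A = 50 − 45.08 = 4.918 kN.
Span CE, ΣM about E: R_C^{CE}·11 = 650.1 + 158.4, so R_C^{CE} = 73.5 kN and R_E = 105 − 73.5 = 31.5 kN.
R_C = 45.08 + 73.5 = 118.6 kN.

R_C = 118.6 kN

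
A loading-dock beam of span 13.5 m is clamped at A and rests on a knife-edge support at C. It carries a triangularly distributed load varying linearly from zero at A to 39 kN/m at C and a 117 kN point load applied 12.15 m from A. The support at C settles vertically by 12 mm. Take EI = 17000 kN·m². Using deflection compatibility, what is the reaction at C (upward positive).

Release the roller at C. Primary structure: cantilever fixed at A.
Free-end deflection of the primary structure under the applied loading (downward +):
  triangular load, peak 39 at the free end: 11w₀L⁴/(120EI) = 118744/EI
  point load 117 at a = 12.15: Pa²(3L − a)/(6EI) = 81609/EI
  δ_0 = 200353/EI
Flexibility coefficient — unit upward force at C: δ_{CC} = L³/(3EI) = 820.1/EI.
With EI = 17000 kN·m²: δ_0 = 11.785 m and δ_{CC} = 0.048243 m/kN.
Compatibility — the beam at C must follow the support down by 0.012 m: δ_0 − R_C·δ_{CC} = 0.012, so R_C = (11.785 − 0.012)/0.048243 = 244 kN.

R_C = 244 kN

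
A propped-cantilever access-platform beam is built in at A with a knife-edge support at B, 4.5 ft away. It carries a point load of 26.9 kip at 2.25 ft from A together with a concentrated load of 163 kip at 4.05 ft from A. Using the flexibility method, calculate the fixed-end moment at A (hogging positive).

M_A = 59.01 kip·ft

Choose R_B as the redundant. The primary structure is the cantilever fixed at A.
Deflection at B on the released cantilever, summing each load's contribution:
  point load 26.9 at a = 2.25: Pa²(3L − a)/(6EI) = 255.3/EI
  point load 163 at a = 4.05: Pa²(3L − a)/(6EI) = 4211/EI
  δ_0 = 4466/EI
Flexibility coefficient — unit upward force at B: δ_{BB} = L³/(3EI) = 30.38/EI.
Compatibility at B: δ_0 − R_B·δ_{BB} = 0, so R_B = 4466/30.38 = 147 kip.
Moment equilibrium about A: M_A = Σ(load moments about A) − R_B·L = 720.7 − 147×4.5 = 59.01 kip·ft.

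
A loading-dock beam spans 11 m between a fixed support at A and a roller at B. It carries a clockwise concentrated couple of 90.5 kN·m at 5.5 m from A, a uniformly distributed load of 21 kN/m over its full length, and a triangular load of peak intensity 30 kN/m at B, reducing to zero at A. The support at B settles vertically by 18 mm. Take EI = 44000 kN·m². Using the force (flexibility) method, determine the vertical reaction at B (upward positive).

Remove the prop at B; the released (primary) structure is a cantilever built in at A.
Downward deflection at the released point B due to the loads:
  clockwise couple 90.5 at a = 5.5: M₀a(2L − a)/(2EI) = 4106/EI
  UDL 21: wL⁴/(8EI) = 38433/EI
  triangular load, peak 30 at the free end: 11w₀L⁴/(120EI) = 40263/EI
  δ_0 = 82802/EI
Tip deflection under a unit load at B: L³/(3EI) = 443.7/EI.
With EI = 44000 kN·m²: δ_0 = 1.8819 m and δ_{BB} = 0.010083 m/kN.
Compatibility — the beam at B must follow the support down by 0.018 m: δ_0 − R_B·δ_{BB} = 0.018, so R_B = (1.8819 − 0.018)/0.010083 = 184.8 kN.

R_B = 184.8 kN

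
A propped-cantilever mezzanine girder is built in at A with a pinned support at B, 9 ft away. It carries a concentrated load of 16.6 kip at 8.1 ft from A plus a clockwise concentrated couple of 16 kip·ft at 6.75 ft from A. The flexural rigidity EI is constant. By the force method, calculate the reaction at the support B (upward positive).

Remove the prop at B; the released (primary) structure is a cantilever built in at A.
Downward deflection at the released point B due to the loads:
  point load 16.6 at a = 8.1: Pa²(3L − a)/(6EI) = 3431/EI
  clockwise couple 16 at a = 6.75: M₀a(2L − a)/(2EI) = 607.5/EI
  δ_0 = 4038/EI
Tip deflection under a unit load at B: L³/(3EI) = 243/EI.
The prop prevents deflection at B: R_B = δ_0/δ_{BB} = 4038/243 = 16.62 kip.

R_B = 16.62 kip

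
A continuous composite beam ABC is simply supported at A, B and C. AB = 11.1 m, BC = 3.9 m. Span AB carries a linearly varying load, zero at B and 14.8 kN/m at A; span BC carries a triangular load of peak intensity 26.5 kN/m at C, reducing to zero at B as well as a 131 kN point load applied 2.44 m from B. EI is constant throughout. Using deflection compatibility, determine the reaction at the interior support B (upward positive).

Insert a hinge at B; M_B is the redundant, and each span becomes simply supported.
Rotations at B on the released spans (each span's end-slope, ×1/EI):
  span AB: triangular load, peak 14.8: 7w₀L³/(360EI) = 393.6/EI
  span BC: triangular load, peak 26.5: 7w₀L³/(360EI) = 30.57/EI
  span BC: point load 131 at a = 2.44: Pab(L + b)/(6LEI) = 106.9/EI
  relative rotation θ_0 = (393.6 + 137.5)/EI = 531/EI
A unit hogging moment at B produces rotation L₁/(3EI) + L₂/(3EI) = 5/EI.
Compatibility: M_B·(L₁+L₂)/(3EI) = θ_0, giving M_B = 106.2 kN·m (hogging).
Span AB, ΣM about A with M_B applied at B: R_B^{AB}·11.1 = 303.9 + 106.2, so R_B^{AB} = 36.95 kN and R_A = 82.14 − 36.95 = 45.19 kN.
Span BC, ΣM about C: R_B^{BC}·3.9 = 258.4 + 106.2, so R_B^{BC} = 93.5 kN and R_C = 182.7 − 93.5 = 89.18 kN.
R_B = 36.95 + 93.5 = 130.4 kN.

R_B = 130.4 kN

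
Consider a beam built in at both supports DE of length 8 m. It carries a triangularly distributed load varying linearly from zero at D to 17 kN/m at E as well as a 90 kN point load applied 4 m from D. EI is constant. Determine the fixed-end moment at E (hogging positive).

M_E = 144.4 kN·m

Take the two fixed-end moments M_D, M_E as redundants; the released structure is the simple span DE.
End rotations of the released simple span under the applied load (×1/EI):
  at D: triangular load, peak 17: 7w₀L³/(360EI) = 169.2/EI
  at E: triangular load, peak 17: w₀L³/(45EI) = 193.4/EI
  at D: point load 90 at a = 4: Pab(L + b)/(6LEI) = 360/EI
  at E: point load 90 at a = 4: Pab(L + a)/(6LEI) = 360/EI
  θ_D0 = 529.2/EI,  θ_E0 = 553.4/EI
Flexibility coefficients: a unit moment at one end gives L/(3EI) there and L/(6EI) at the far end, so f₁₁ = f₂₂ = 2.667/EI and f₁₂ = f₂₁ = 1.333/EI.
Compatibility — zero rotation at each built-in end:
  2.667 M_D + 1.333 M_E = 529.2
  1.333 M_D + 2.667 M_E = 553.4
Solving the pair gives M_D = 126.3 kN·m and M_E = 144.4 kN·m (hogging).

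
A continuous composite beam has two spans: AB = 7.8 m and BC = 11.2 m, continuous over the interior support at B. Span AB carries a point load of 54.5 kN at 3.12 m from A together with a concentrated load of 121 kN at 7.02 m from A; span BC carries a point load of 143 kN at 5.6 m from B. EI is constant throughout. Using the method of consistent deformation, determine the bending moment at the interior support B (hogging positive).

Insert a hinge at B; M_B is the redundant, and each span becomes simply supported.
Rotations at B on the released spans (each span's end-slope, ×1/EI):
  span AB: point load 54.5 at a = 3.12: Pab(L + a)/(6LEI) = 185.7/EI
  span AB: point load 121 at a = 7.02: Pab(L + a)/(6LEI) = 209.8/EI
  span BC: point load 143 at a = 5.6: Pab(L + b)/(6LEI) = 1121/EI
  relative rotation θ_0 = (395.5 + 1121)/EI = 1517/EI
A unit hogging moment at B produces rotation L₁/(3EI) + L₂/(3EI) = 6.333/EI.
Compatibility: M_B·(L₁+L₂)/(3EI) = θ_0, giving M_B = 239.5 kN·m (hogging).

M_B = 239.5 kN·m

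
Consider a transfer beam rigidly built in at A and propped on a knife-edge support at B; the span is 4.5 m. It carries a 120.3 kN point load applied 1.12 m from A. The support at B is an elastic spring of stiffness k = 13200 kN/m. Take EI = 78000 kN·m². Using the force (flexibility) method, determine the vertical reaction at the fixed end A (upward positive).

R_A = 111.7 kN

Remove the prop at B; the released (primary) structure is a cantilever built in at A.
Downward deflection at the released point B due to the loads:
  point load 120.3 at a = 1.12: Pa²(3L − a)/(6EI) = 311.4/EI
Tip deflection under a unit load at B: L³/(3EI) = 30.38/EI.
With EI = 78000 kN·m²: δ_0 = 0.003992 m and δ_{BB} = 0.000389 m/kN.
Compatibility — the spring shortens by R_B/k under the reaction it provides: δ_0 − R_B·δ_{BB} = R_B/k. With 1/k = 0.000076 m/kN, R_B = δ_0 / (δ_{BB} + 1/k) = 0.003992 / (0.000389 + 0.000076) = 8.581 kN.
Vertical equilibrium: R_A = ΣP − R_B = 120.3 − 8.581 = 111.7 kN.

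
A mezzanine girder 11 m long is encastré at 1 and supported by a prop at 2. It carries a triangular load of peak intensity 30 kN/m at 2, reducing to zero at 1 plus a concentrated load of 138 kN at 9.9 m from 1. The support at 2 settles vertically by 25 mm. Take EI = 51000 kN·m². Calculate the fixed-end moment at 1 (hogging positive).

Take the reaction at 2 as the redundant and release it; the primary structure is a cantilever fixed at 1.
Downward deflection at the released point 2 due to the loads:
  triangular load, peak 30 at the free end: 11w₀L⁴/(120EI) = 40263/EI
  point load 138 at a = 9.9: Pa²(3L − a)/(6EI) = 52073/EI
  δ_0 = 92335/EI
Flexibility coefficient — unit upward force at 2: δ_{22} = L³/(3EI) = 443.7/EI.
With EI = 51000 kN·m²: δ_0 = 1.8105 m and δ_{22} = 0.008699 m/kN.
Compatibility — the beam at 2 must follow the support down by 0.025 m: δ_0 − R_2·δ_{22} = 0.025, so R_2 = (1.8105 − 0.025)/0.008699 = 205.2 kN.
Moment equilibrium about 1: M_1 = Σ(load moments about 1) − R_2·L = 2576 − 205.2×11 = 318.5 kN·m.

M_1 = 318.5 kN·m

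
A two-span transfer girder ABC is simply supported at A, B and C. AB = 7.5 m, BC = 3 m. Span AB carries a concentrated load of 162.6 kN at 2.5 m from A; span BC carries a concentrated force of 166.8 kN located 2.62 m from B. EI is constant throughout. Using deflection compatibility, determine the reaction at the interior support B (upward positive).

R_B = 139.7 kN

Take M_B as the redundant. Released structure: two simple spans AB and BC with a hinge at B.
Discontinuity in slope at B on the released structure — sum the simple-span end rotations:
  span AB: point load 162.6 at a = 2.5: Pab(L + a)/(6LEI) = 451.7/EI
  span BC: point load 166.8 at a = 2.62: Pab(L + b)/(6LEI) = 31.18/EI
  relative rotation θ_0 = (451.7 + 31.18)/EI = 482.9/EI
A unit hogging moment at B produces rotation L₁/(3EI) + L₂/(3EI) = 3.5/EI.
Slope continuity at B: θ_0 = M_B·3.5/EI, so M_B = 482.9/3.5 = 138 kN·m (hogging).
Span AB, ΣM about A with M_B applied at B: R_B^{AB}·7.5 = 406.5 + 138, so R_B^{AB} = 72.59 kN and R_A = 162.6 − 72.59 = 90.01 kN.
Span BC, ΣM about C: R_B^{BC}·3 = 63.38 + 138, so R_B^{BC} = 67.11 kN and R_C = 166.8 − 67.11 = 99.69 kN.
R_B = 72.59 + 67.11 = 139.7 kN.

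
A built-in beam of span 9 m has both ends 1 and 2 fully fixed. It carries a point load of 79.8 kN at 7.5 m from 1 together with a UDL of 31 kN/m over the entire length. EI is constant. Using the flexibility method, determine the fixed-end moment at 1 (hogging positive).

Take the two fixed-end moments M_1, M_2 as redundants; the released structure is the simple span 12.
Simple-span end rotations at 1 and 2 under the given loads:
  at 1: point load 79.8 at a = 7.5: Pab(L + b)/(6LEI) = 174.6/EI
  at 2: point load 79.8 at a = 7.5: Pab(L + a)/(6LEI) = 274.3/EI
  at 1: UDL 31: wL³/(24EI) = 941.6/EI
  at 2: UDL 31: wL³/(24EI) = 941.6/EI
  θ_10 = 1116/EI,  θ_20 = 1216/EI
Flexibility coefficients: a unit moment at one end gives L/(3EI) there and L/(6EI) at the far end, so f₁₁ = f₂₂ = 3/EI and f₁₂ = f₂₁ = 1.5/EI.
Compatibility — zero rotation at each built-in end:
  3 M_1 + 1.5 M_2 = 1116
  1.5 M_1 + 3 M_2 = 1216
Solving the pair gives M_1 = 225.9 kN·m and M_2 = 292.4 kN·m (hogging).

M_1 = 225.9 kN·m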